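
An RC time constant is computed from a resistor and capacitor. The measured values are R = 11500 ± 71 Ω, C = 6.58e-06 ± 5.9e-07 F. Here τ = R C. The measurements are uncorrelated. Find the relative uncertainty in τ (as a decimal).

For a monomial τ ∝ R, C, fractional errors add in quadrature:
  (1·δR/R)² = (1×0.00617)² = 3.81e-05;  (1·δC/C)² = (1×0.0897)² = 0.00804
δτ/τ = √(0.00808) = 0.0899

0.0899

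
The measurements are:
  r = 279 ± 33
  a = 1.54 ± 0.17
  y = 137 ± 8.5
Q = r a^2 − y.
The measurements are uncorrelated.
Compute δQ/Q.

0.316

Let p = r·a^2 = 662. δp/p = √((1·δr/r)² + (2·δa/a)²) = √(0.0140 + 0.0487) = 0.250, so δp = 166.
Q = p − y: δQ = √(δp² + δy²) = √(27500 + 72.2) = 166
Q = 525, so δQ/Q = 166/525 = 0.316.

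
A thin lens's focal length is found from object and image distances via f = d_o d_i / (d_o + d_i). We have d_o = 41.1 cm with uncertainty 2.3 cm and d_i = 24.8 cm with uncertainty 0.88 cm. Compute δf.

∂f/∂d_o = (d_i/(d_o+d_i))² = 0.142;  ∂f/∂d_i = (d_o/(d_o+d_i))² = 0.389
δf = √((∂f/∂d_o · δd_o)² + (∂f/∂d_i · δd_i)²) = √(0.106 + 0.117) = 0.473 cm

0.473 cm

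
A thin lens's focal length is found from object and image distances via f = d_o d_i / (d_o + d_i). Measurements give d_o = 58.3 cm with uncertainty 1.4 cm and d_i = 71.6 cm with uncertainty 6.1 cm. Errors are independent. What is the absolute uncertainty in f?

1.30 cm

∂f/∂d_o = (d_i/(d_o+d_i))² = 0.304;  ∂f/∂d_i = (d_o/(d_o+d_i))² = 0.201
δf = √((∂f/∂d_o · δd_o)² + (∂f/∂d_i · δd_i)²) = √(0.181 + 1.51) = 1.30 cm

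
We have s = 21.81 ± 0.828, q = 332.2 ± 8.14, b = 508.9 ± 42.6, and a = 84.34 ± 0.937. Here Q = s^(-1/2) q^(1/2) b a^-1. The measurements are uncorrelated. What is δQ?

2.06

Each factor contributes (exponent × relative error)² to (δQ/Q)²:
  (−½·δs/s)² = (-0.5×0.0380)² = 0.000360;  (½·δq/q)² = (0.5×0.0245)² = 0.000150;  (1·δb/b)² = (1×0.0837)² = 0.00701;  (-1·δa/a)² = (-1×0.0111)² = 0.000123
δQ/Q = √(0.00764) = 0.0874
Q = 23.55, so δQ = 0.0874 × 23.55 = 2.06.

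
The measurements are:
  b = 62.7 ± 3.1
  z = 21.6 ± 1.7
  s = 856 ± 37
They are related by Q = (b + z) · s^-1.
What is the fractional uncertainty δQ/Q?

Let u = b + z = 84.3. δu = √(δb² + δz²) = √(9.61 + 2.89) = 3.54, so δu/u = 0.0419.
Q is then a monomial in u, s:
δQ/Q = √((δu/u)² + (-1·δs/s)²) = √(0.00176 + 0.00187) = 0.0602

0.0602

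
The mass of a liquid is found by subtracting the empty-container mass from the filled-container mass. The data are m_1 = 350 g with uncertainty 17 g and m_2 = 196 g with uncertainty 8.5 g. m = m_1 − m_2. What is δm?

19.0 g

Sums and differences: (δm)² = Σ (cᵢ δxᵢ)².
  (δm_1)² = 289;  (δm_2)² = 72.2
δm = √(361) = 19.0 g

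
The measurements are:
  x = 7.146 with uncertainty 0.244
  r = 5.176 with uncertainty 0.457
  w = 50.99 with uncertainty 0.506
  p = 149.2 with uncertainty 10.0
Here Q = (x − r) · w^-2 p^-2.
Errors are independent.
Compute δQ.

Let u = x − r = 1.970. δu = √(δx² + δr²) = √(0.0595 + 0.209) = 0.518, so δu/u = 0.263.
Q is then a monomial in u, w, p:
δQ/Q = √((δu/u)² + (-2·δw/w)² + (-2·δp/p)²) = √(0.0692 + 0.000394 + 0.0180) = 0.296
Q = 3.404e-08, so δQ = 0.296 × 3.404e-08 = 1.01e-08.

1.01e-08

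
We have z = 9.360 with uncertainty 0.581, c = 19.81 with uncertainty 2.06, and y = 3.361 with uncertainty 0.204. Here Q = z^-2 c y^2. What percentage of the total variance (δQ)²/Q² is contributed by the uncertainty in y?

(δQ/Q)² = (-2·δz/z)² + (1·δc/c)² + (2·δy/y)²
  z term: (-2×0.0621)² = 0.0154
  c term: (1×0.104)² = 0.0108
  y term: (2×0.0607)² = 0.0147
Total = 0.0410. Share from y = 0.0147/0.0410 = 0.360.

36.0%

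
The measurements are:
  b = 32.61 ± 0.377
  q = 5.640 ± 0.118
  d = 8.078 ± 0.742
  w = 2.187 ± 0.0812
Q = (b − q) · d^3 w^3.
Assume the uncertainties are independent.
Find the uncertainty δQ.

Let u = b − q = 26.97. δu = √(δb² + δq²) = √(0.142 + 0.0139) = 0.395, so δu/u = 0.0146.
Q is then a monomial in u, d, w:
δQ/Q = √((δu/u)² + (3·δd/d)² + (3·δw/w)²) = √(0.000215 + 0.0759 + 0.0124) = 0.298
Q = 148700, so δQ = 0.298 × 148700 = 44300.

44300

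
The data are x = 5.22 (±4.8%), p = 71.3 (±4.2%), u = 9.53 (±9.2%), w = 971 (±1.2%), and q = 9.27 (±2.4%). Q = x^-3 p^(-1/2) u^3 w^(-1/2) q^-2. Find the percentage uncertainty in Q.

Q is a product of powers, so relative uncertainties combine in quadrature:
  (-3·δx/x)² = (-3×0.0480)² = 0.0207;  (−½·δp/p)² = (-0.5×0.0420)² = 0.000441;  (3·δu/u)² = (3×0.0920)² = 0.0762;  (−½·δw/w)² = (-0.5×0.0120)² = 3.6e-05;  (-2·δq/q)² = (-2×0.0240)² = 0.00230
δQ/Q = √(0.0997) = 0.316

31.6%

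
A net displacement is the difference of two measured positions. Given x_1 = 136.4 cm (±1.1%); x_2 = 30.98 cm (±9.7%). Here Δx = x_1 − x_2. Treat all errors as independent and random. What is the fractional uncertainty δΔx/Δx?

Δx is a linear combination, so absolute uncertainties add in quadrature:
  (δx_1)² = 2.25;  (δx_2)² = 9.03
δΔx = √(11.3) = 3.36 cm
Δx = 105.4 cm, so δΔx/Δx = 3.36/105.4 = 0.0319.

0.0319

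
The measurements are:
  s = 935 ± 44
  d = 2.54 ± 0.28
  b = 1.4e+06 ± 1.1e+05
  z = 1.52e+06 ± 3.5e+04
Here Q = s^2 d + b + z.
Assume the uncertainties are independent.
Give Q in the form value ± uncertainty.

(5.14 ± 0.342) × 10^6

Let p = s^2·d = 2.22e+06. δp/p = √((2·δs/s)² + (1·δd/d)²) = √(0.00886 + 0.0122) = 0.145, so δp = 3.22e+05.
Q = p + b + z: δQ = √(δp² + δb² + δz²) = √(1.04e+11 + 1.21e+10 + 1.22e+09) = 3.42e+05
Q = 5.14e+06.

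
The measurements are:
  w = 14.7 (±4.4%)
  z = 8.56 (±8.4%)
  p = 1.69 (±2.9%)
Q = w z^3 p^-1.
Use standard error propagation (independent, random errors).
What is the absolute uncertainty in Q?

Since Q is a product/quotient, work with relative uncertainties:
  (1·δw/w)² = (1×0.0440)² = 0.00194;  (3·δz/z)² = (3×0.0840)² = 0.0635;  (-1·δp/p)² = (-1×0.0290)² = 0.000841
δQ/Q = √(0.0663) = 0.257
Q = 5460, so δQ = 0.257 × 5460 = 1400.

1400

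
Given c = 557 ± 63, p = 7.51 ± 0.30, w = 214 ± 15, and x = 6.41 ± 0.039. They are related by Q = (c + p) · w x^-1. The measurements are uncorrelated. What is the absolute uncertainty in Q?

Let u = c + p = 565. δu = √(δc² + δp²) = √(3970 + 0.0900) = 63.0, so δu/u = 0.112.
Q is then a monomial in u, w, x:
δQ/Q = √((δu/u)² + (1·δw/w)² + (-1·δx/x)²) = √(0.0125 + 0.00491 + 3.7e-05) = 0.132
Q = 18800, so δQ = 0.132 × 18800 = 2490.

2490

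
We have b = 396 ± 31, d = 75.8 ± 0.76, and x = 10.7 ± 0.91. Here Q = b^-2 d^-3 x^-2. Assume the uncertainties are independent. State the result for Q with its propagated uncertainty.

(1.28 ± 0.298) × 10^-13

Q is a product of powers, so relative uncertainties combine in quadrature:
  (-2·δb/b)² = (-2×0.0783)² = 0.0245;  (-3·δd/d)² = (-3×0.0100)² = 0.000905;  (-2·δx/x)² = (-2×0.0850)² = 0.0289
δQ/Q = √(0.0543) = 0.233
Q = 1.28e-13, so δQ = 0.233 × 1.28e-13 = 2.98e-14.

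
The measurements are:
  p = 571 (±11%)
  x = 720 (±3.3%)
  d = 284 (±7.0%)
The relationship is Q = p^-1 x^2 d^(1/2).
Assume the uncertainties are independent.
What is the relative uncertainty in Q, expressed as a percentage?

Q is a product of powers, so relative uncertainties combine in quadrature:
  (-1·δp/p)² = (-1×0.110)² = 0.0121;  (2·δx/x)² = (2×0.0330)² = 0.00436;  (½·δd/d)² = (0.5×0.0700)² = 0.00123
δQ/Q = √(0.0177) = 0.133

13.3%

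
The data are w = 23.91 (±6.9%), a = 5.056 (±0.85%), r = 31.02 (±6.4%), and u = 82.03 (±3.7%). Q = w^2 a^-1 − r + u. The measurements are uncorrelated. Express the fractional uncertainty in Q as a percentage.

Let p = w^2·a^-1 = 113.1. δp/p = √((2·δw/w)² + (-1·δa/a)²) = √(0.0190 + 7.23e-05) = 0.138, so δp = 15.6.
Q = p − r + u: δQ = √(δp² + δr² + δu²) = √(244 + 3.94 + 9.21) = 16.0
Q = 164.1, so δQ/Q = 16.0/164.1 = 0.0978.

9.78%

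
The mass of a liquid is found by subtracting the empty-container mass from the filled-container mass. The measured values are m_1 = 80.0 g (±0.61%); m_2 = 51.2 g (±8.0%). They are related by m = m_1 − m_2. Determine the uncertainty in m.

Each term contributes (cᵢ δxᵢ)² to (δm)²:
  (δm_1)² = 0.238;  (δm_2)² = 16.8
δm = √(17.0) = 4.12 g

4.12 g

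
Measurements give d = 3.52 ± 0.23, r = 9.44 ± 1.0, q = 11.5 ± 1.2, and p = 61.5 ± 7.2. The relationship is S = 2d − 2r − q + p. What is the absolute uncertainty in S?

S is a linear combination, so absolute uncertainties add in quadrature:
  (2·δd)² = 0.212;  (2·δr)² = 4.00;  (δq)² = 1.44;  (δp)² = 51.8
δS = √(57.5) = 7.58

7.58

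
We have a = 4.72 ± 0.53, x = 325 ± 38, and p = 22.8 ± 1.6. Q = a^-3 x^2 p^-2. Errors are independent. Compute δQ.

0.838

Relative error in a monomial: (δQ/Q)² = Σ (nᵢ · δxᵢ/xᵢ)².
  (-3·δa/a)² = (-3×0.112)² = 0.113;  (2·δx/x)² = (2×0.117)² = 0.0547;  (-2·δp/p)² = (-2×0.0702)² = 0.0197
δQ/Q = √(0.188) = 0.433
Q = 1.93, so δQ = 0.433 × 1.93 = 0.838.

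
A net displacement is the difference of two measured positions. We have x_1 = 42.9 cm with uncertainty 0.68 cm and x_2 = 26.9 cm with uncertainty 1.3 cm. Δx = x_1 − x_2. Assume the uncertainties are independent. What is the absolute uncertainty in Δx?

1.47 cm

Sums and differences: (δΔx)² = Σ (cᵢ δxᵢ)².
  (δx_1)² = 0.462;  (δx_2)² = 1.69
δΔx = √(2.15) = 1.47 cm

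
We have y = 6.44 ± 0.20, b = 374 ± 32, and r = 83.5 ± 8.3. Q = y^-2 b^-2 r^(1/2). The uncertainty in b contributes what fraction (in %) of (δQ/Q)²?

82.2%

(δQ/Q)² = (-2·δy/y)² + (-2·δb/b)² + (½·δr/r)²
  y term: (-2×0.0311)² = 0.00386
  b term: (-2×0.0856)² = 0.0293
  r term: (0.5×0.0994)² = 0.00247
Total = 0.0356. Share from b = 0.0293/0.0356 = 0.822.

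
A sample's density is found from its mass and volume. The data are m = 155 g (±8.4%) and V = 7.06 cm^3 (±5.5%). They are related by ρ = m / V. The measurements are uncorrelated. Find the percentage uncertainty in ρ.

10.0%

ρ is a product of powers, so relative uncertainties combine in quadrature:
  (1·δm/m)² = (1×0.0840)² = 0.00706;  (-1·δV/V)² = (-1×0.0550)² = 0.00302
δρ/ρ = √(0.0101) = 0.100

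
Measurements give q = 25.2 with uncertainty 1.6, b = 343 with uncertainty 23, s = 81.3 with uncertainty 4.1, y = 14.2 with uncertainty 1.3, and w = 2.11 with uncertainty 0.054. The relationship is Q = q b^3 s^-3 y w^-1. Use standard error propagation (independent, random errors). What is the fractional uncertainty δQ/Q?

Relative error in a monomial: (δQ/Q)² = Σ (nᵢ · δxᵢ/xᵢ)².
  (1·δq/q)² = (1×0.0635)² = 0.00403;  (3·δb/b)² = (3×0.0671)² = 0.0405;  (-3·δs/s)² = (-3×0.0504)² = 0.0229;  (1·δy/y)² = (1×0.0915)² = 0.00838;  (-1·δw/w)² = (-1×0.0256)² = 0.000655
δQ/Q = √(0.0764) = 0.276

0.276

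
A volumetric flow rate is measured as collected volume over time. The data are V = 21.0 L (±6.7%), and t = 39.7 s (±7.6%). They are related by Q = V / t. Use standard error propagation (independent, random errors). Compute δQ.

For a monomial Q ∝ V, t^-1, fractional errors add in quadrature:
  (1·δV/V)² = (1×0.0670)² = 0.00449;  (-1·δt/t)² = (-1×0.0760)² = 0.00578
δQ/Q = √(0.0103) = 0.101
Q = 0.529 L/s, so δQ = 0.101 × 0.529 = 0.0536 L/s.

0.0536 L/s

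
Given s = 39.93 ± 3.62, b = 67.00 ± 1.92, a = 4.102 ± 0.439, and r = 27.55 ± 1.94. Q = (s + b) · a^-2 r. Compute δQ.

Let u = s + b = 106.9. δu = √(δs² + δb²) = √(13.1 + 3.69) = 4.10, so δu/u = 0.0383.
Q is then a monomial in u, a, r:
δQ/Q = √((δu/u)² + (-2·δa/a)² + (1·δr/r)²) = √(0.00147 + 0.0458 + 0.00496) = 0.229
Q = 175.1, so δQ = 0.229 × 175.1 = 40.0.

40.0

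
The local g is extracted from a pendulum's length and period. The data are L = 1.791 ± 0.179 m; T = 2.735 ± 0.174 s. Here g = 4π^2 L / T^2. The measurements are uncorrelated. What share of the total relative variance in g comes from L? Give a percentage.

38.2%

(δg/g)² = (1·δL/L)² + (-2·δT/T)²
  L term: (1×0.0999)² = 0.00999
  T term: (-2×0.0636)² = 0.0162
Total = 0.0262. Share from L = 0.00999/0.0262 = 0.382.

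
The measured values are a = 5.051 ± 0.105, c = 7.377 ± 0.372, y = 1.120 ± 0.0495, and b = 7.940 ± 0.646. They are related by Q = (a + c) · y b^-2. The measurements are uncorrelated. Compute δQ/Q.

Let u = a + c = 12.43. δu = √(δa² + δc²) = √(0.0110 + 0.138) = 0.387, so δu/u = 0.0311.
Q is then a monomial in u, y, b:
δQ/Q = √((δu/u)² + (1·δy/y)² + (-2·δb/b)²) = √(0.000967 + 0.00195 + 0.0265) = 0.171

0.171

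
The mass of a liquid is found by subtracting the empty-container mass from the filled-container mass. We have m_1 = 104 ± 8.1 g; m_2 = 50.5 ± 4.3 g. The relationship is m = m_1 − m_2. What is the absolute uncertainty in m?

9.17 g

Sums and differences: (δm)² = Σ (cᵢ δxᵢ)².
  (δm_1)² = 65.6;  (δm_2)² = 18.5
δm = √(84.1) = 9.17 g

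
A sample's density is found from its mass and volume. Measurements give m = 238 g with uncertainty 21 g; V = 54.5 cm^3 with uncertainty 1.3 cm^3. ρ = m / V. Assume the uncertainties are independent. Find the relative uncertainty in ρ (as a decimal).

Since ρ is a product/quotient, work with relative uncertainties:
  (1·δm/m)² = (1×0.0882)² = 0.00779;  (-1·δV/V)² = (-1×0.0239)² = 0.000569
δρ/ρ = √(0.00835) = 0.0914

0.0914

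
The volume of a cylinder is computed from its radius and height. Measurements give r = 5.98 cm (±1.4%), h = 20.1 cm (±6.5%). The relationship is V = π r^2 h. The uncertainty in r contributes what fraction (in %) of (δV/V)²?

15.7%

(δV/V)² = (2·δr/r)² + (1·δh/h)²
  r term: (2×0.0140)² = 0.000784
  h term: (1×0.0650)² = 0.00423
Total = 0.00501. Share from r = 0.000784/0.00501 = 0.157.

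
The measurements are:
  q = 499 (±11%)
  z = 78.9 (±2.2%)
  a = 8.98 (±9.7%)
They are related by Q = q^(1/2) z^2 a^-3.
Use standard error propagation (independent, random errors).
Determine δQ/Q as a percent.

Products/powers → add relative errors in quadrature, weighted by exponent:
  (½·δq/q)² = (0.5×0.110)² = 0.00302;  (2·δz/z)² = (2×0.0220)² = 0.00194;  (-3·δa/a)² = (-3×0.0970)² = 0.0847
δQ/Q = √(0.0896) = 0.299

29.9%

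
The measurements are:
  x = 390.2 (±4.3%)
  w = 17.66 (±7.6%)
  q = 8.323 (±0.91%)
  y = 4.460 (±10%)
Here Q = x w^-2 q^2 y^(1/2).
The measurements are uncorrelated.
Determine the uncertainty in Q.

Products/powers → add relative errors in quadrature, weighted by exponent:
  (1·δx/x)² = (1×0.0430)² = 0.00185;  (-2·δw/w)² = (-2×0.0760)² = 0.0231;  (2·δq/q)² = (2×0.00910)² = 0.000331;  (½·δy/y)² = (0.5×0.100)² = 0.00250
δQ/Q = √(0.0278) = 0.167
Q = 183.0, so δQ = 0.167 × 183.0 = 30.5.

30.5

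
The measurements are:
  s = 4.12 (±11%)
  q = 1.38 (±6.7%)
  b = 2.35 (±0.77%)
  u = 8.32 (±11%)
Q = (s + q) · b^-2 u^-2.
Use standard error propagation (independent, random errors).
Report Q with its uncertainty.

Let w = s + q = 5.50. δw = √(δs² + δq²) = √(0.205 + 0.00855) = 0.463, so δw/w = 0.0841.
Q is then a monomial in w, b, u:
δQ/Q = √((δw/w)² + (-2·δb/b)² + (-2·δu/u)²) = √(0.00707 + 0.000237 + 0.0484) = 0.236
Q = 0.0144, so δQ = 0.236 × 0.0144 = 0.00340.

0.0144 ± 0.00340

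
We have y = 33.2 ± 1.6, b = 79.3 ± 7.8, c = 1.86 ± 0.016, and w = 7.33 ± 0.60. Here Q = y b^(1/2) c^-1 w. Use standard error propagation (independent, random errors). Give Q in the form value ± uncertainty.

1170 ± 125

Q is a product of powers, so relative uncertainties combine in quadrature:
  (1·δy/y)² = (1×0.0482)² = 0.00232;  (½·δb/b)² = (0.5×0.0984)² = 0.00242;  (-1·δc/c)² = (-1×0.00860)² = 7.4e-05;  (1·δw/w)² = (1×0.0819)² = 0.00670
δQ/Q = √(0.0115) = 0.107
Q = 1170, so δQ = 0.107 × 1170 = 125.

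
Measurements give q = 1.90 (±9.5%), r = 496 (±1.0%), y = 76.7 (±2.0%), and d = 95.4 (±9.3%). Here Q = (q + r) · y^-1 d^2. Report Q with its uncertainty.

59100 ± 11100

Let u = q + r = 498. δu = √(δq² + δr²) = √(0.0326 + 24.6) = 4.96, so δu/u = 0.00997.
Q is then a monomial in u, y, d:
δQ/Q = √((δu/u)² + (-1·δy/y)² + (2·δd/d)²) = √(9.94e-05 + 0.000400 + 0.0346) = 0.187
Q = 59100, so δQ = 0.187 × 59100 = 11100.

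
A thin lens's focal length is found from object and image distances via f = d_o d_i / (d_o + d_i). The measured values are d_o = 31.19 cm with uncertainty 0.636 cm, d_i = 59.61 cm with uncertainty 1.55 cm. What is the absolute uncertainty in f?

0.330 cm

∂f/∂d_o = (d_i/(d_o+d_i))² = 0.431;  ∂f/∂d_i = (d_o/(d_o+d_i))² = 0.118
δf = √((∂f/∂d_o · δd_o)² + (∂f/∂d_i · δd_i)²) = √(0.0751 + 0.0334) = 0.330 cm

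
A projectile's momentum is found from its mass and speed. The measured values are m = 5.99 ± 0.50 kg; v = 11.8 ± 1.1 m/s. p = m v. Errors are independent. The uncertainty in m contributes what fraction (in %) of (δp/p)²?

44.5%

(δp/p)² = (1·δm/m)² + (1·δv/v)²
  m term: (1×0.0835)² = 0.00697
  v term: (1×0.0932)² = 0.00869
Total = 0.0157. Share from m = 0.00697/0.0157 = 0.445.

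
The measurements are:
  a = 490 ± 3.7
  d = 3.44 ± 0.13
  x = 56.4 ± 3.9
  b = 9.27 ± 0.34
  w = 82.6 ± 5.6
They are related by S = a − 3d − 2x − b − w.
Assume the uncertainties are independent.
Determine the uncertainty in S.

For a sum/difference, combine absolute errors in quadrature:
  (δa)² = 13.7;  (3·δd)² = 0.152;  (2·δx)² = 60.8;  (δb)² = 0.116;  (δw)² = 31.4
δS = √(106) = 10.3

10.3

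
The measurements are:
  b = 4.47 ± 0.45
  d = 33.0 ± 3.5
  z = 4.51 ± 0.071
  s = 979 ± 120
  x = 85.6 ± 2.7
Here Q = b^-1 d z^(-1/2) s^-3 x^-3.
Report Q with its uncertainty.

(5.91 ± 2.40) × 10^-15

Products/powers → add relative errors in quadrature, weighted by exponent:
  (-1·δb/b)² = (-1×0.101)² = 0.0101;  (1·δd/d)² = (1×0.106)² = 0.0112;  (−½·δz/z)² = (-0.5×0.0157)² = 6.2e-05;  (-3·δs/s)² = (-3×0.123)² = 0.135;  (-3·δx/x)² = (-3×0.0315)² = 0.00895
δQ/Q = √(0.166) = 0.407
Q = 5.91e-15, so δQ = 0.407 × 5.91e-15 = 2.4e-15.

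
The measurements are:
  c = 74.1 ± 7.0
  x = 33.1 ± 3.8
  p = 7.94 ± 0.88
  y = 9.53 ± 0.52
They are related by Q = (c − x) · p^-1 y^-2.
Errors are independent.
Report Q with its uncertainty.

Let u = c − x = 41.0. δu = √(δc² + δx²) = √(49.0 + 14.4) = 7.96, so δu/u = 0.194.
Q is then a monomial in u, p, y:
δQ/Q = √((δu/u)² + (-1·δp/p)² + (-2·δy/y)²) = √(0.0377 + 0.0123 + 0.0119) = 0.249
Q = 0.0569, so δQ = 0.249 × 0.0569 = 0.0141.

0.0569 ± 0.0141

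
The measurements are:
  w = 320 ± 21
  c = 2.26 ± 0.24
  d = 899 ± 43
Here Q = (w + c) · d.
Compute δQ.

Let u = w + c = 322. δu = √(δw² + δc²) = √(441 + 0.0576) = 21.0, so δu/u = 0.0652.
Q is then a monomial in u, d:
δQ/Q = √((δu/u)² + (1·δd/d)²) = √(0.00425 + 0.00229) = 0.0808
Q = 2.9e+05, so δQ = 0.0808 × 2.9e+05 = 23400.

23400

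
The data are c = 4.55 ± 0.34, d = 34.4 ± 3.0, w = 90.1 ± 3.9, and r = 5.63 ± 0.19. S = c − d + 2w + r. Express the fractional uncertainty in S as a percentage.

5.36%

S is a linear combination, so absolute uncertainties add in quadrature:
  (δc)² = 0.116;  (δd)² = 9.00;  (2·δw)² = 60.8;  (δr)² = 0.0361
δS = √(70.0) = 8.37
S = 156, so δS/S = 8.37/156 = 0.0536.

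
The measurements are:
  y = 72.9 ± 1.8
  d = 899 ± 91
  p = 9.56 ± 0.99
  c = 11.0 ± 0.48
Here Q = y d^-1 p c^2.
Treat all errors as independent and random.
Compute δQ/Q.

0.171

Since Q is a product/quotient, work with relative uncertainties:
  (1·δy/y)² = (1×0.0247)² = 0.000610;  (-1·δd/d)² = (-1×0.101)² = 0.0102;  (1·δp/p)² = (1×0.104)² = 0.0107;  (2·δc/c)² = (2×0.0436)² = 0.00762
δQ/Q = √(0.0292) = 0.171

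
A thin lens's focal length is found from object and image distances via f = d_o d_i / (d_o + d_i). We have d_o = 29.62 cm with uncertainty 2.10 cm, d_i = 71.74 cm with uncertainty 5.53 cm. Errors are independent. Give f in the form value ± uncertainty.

20.96 ± 1.15 cm

∂f/∂d_o = (d_i/(d_o+d_i))² = 0.501;  ∂f/∂d_i = (d_o/(d_o+d_i))² = 0.0854
δf = √((∂f/∂d_o · δd_o)² + (∂f/∂d_i · δd_i)²) = √(1.11 + 0.223) = 1.15 cm
f = 20.96 cm.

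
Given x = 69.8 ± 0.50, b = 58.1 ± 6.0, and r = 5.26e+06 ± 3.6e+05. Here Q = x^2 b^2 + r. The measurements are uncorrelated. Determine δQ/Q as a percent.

15.8%

Let p = x^2·b^2 = 1.64e+07. δp/p = √((2·δx/x)² + (2·δb/b)²) = √(0.000205 + 0.0427) = 0.207, so δp = 3.4e+06.
Q = p + r: δQ = √(δp² + δr²) = √(1.16e+13 + 1.3e+11) = 3.42e+06
Q = 2.17e+07, so δQ/Q = 3.42e+06/2.17e+07 = 0.158.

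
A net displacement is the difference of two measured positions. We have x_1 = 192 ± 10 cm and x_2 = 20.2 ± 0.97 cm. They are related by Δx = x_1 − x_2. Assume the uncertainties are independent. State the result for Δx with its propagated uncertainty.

For a sum/difference, combine absolute errors in quadrature:
  (δx_1)² = 100;  (δx_2)² = 0.941
δΔx = √(101) = 10.0 cm
Δx = 172 cm.

172 ± 10.0 cm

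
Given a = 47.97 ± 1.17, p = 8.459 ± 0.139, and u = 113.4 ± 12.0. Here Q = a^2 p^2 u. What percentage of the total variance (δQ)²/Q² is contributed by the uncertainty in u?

(δQ/Q)² = (2·δa/a)² + (2·δp/p)² + (1·δu/u)²
  a term: (2×0.0244)² = 0.00238
  p term: (2×0.0164)² = 0.00108
  u term: (1×0.106)² = 0.0112
Total = 0.0147. Share from u = 0.0112/0.0147 = 0.764.

76.4%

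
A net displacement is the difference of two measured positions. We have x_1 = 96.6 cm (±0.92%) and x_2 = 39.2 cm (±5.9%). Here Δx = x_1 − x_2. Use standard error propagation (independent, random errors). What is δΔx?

For a sum/difference, combine absolute errors in quadrature:
  (δx_1)² = 0.790;  (δx_2)² = 5.35
δΔx = √(6.14) = 2.48 cm

2.48 cm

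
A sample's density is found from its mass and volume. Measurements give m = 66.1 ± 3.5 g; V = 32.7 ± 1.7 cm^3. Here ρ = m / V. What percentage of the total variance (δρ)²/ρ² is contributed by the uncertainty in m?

50.9%

(δρ/ρ)² = (1·δm/m)² + (-1·δV/V)²
  m term: (1×0.0530)² = 0.00280
  V term: (-1×0.0520)² = 0.00270
Total = 0.00551. Share from m = 0.00280/0.00551 = 0.509.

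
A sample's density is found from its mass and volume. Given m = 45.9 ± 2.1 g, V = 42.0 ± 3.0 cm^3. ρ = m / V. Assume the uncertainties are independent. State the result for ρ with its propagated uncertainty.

For a monomial ρ ∝ m, V^-1, fractional errors add in quadrature:
  (1·δm/m)² = (1×0.0458)² = 0.00209;  (-1·δV/V)² = (-1×0.0714)² = 0.00510
δρ/ρ = √(0.00720) = 0.0848
ρ = 1.09 g/cm^3, so δρ = 0.0848 × 1.09 = 0.0927 g/cm^3.

1.09 ± 0.0927 g/cm^3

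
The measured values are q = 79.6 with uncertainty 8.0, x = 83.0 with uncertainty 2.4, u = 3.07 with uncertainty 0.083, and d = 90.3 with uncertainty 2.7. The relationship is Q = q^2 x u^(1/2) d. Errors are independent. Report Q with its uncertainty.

Relative error in a monomial: (δQ/Q)² = Σ (nᵢ · δxᵢ/xᵢ)².
  (2·δq/q)² = (2×0.101)² = 0.0404;  (1·δx/x)² = (1×0.0289)² = 0.000836;  (½·δu/u)² = (0.5×0.0270)² = 0.000183;  (1·δd/d)² = (1×0.0299)² = 0.000894
δQ/Q = √(0.0423) = 0.206
Q = 8.32e+07, so δQ = 0.206 × 8.32e+07 = 1.71e+07.

(8.32 ± 1.71) × 10^7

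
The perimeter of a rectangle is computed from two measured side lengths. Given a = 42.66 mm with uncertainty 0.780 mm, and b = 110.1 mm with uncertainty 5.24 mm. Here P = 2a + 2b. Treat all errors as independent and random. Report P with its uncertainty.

Sums and differences: (δP)² = Σ (cᵢ δxᵢ)².
  (2·δa)² = 2.43;  (2·δb)² = 110
δP = √(112) = 10.6 mm
P = 305.5 mm.

305.5 ± 10.6 mm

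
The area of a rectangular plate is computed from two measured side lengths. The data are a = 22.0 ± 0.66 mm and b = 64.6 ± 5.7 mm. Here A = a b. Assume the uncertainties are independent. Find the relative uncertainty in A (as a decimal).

0.0932

Each factor contributes (exponent × relative error)² to (δA/A)²:
  (1·δa/a)² = (1×0.0300)² = 0.000900;  (1·δb/b)² = (1×0.0882)² = 0.00779
δA/A = √(0.00869) = 0.0932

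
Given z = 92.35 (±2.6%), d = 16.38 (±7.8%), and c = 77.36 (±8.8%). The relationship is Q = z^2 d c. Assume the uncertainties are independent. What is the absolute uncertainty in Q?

1.39e+06

Since Q is a product/quotient, work with relative uncertainties:
  (2·δz/z)² = (2×0.0260)² = 0.00270;  (1·δd/d)² = (1×0.0780)² = 0.00608;  (1·δc/c)² = (1×0.0880)² = 0.00774
δQ/Q = √(0.0165) = 0.129
Q = 1.081e+07, so δQ = 0.129 × 1.081e+07 = 1.39e+06.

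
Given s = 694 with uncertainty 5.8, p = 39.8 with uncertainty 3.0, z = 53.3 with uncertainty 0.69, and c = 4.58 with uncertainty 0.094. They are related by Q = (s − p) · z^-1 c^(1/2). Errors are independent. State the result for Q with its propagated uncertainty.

Let u = s − p = 654. δu = √(δs² + δp²) = √(33.6 + 9.00) = 6.53, so δu/u = 0.00998.
Q is then a monomial in u, z, c:
δQ/Q = √((δu/u)² + (-1·δz/z)² + (½·δc/c)²) = √(9.96e-05 + 0.000168 + 0.000105) = 0.0193
Q = 26.3, so δQ = 0.0193 × 26.3 = 0.507.

26.3 ± 0.507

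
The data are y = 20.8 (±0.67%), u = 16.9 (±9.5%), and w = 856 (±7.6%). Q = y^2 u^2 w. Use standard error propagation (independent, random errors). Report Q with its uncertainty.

(1.06 ± 0.217) × 10^8

Products/powers → add relative errors in quadrature, weighted by exponent:
  (2·δy/y)² = (2×0.00670)² = 0.000180;  (2·δu/u)² = (2×0.0950)² = 0.0361;  (1·δw/w)² = (1×0.0760)² = 0.00578
δQ/Q = √(0.0421) = 0.205
Q = 1.06e+08, so δQ = 0.205 × 1.06e+08 = 2.17e+07.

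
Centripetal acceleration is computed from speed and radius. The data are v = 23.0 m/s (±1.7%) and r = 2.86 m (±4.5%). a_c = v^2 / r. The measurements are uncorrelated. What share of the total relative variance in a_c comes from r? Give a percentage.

(δa_c/a_c)² = (2·δv/v)² + (-1·δr/r)²
  v term: (2×0.0170)² = 0.00116
  r term: (-1×0.0450)² = 0.00202
Total = 0.00318. Share from r = 0.00202/0.00318 = 0.637.

63.7%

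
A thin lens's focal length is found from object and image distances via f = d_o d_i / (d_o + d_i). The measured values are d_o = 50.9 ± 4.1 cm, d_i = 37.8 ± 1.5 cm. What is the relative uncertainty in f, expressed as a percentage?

4.12%

∂f/∂d_o = (d_i/(d_o+d_i))² = 0.182;  ∂f/∂d_i = (d_o/(d_o+d_i))² = 0.329
δf = √((∂f/∂d_o · δd_o)² + (∂f/∂d_i · δd_i)²) = √(0.554 + 0.244) = 0.894 cm
f = 21.7 cm, so δf/f = 0.894/21.7 = 0.0412.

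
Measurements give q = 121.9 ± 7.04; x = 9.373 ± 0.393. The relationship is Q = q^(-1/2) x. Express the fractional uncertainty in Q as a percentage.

Products/powers → add relative errors in quadrature, weighted by exponent:
  (−½·δq/q)² = (-0.5×0.0578)² = 0.000834;  (1·δx/x)² = (1×0.0419)² = 0.00176
δQ/Q = √(0.00259) = 0.0509

5.09%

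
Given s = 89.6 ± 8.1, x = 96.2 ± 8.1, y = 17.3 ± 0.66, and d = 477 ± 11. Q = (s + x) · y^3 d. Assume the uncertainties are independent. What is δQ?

6.06e+07

Let u = s + x = 186. δu = √(δs² + δx²) = √(65.6 + 65.6) = 11.5, so δu/u = 0.0617.
Q is then a monomial in u, y, d:
δQ/Q = √((δu/u)² + (3·δy/y)² + (1·δd/d)²) = √(0.00380 + 0.0131 + 0.000532) = 0.132
Q = 4.59e+08, so δQ = 0.132 × 4.59e+08 = 6.06e+07.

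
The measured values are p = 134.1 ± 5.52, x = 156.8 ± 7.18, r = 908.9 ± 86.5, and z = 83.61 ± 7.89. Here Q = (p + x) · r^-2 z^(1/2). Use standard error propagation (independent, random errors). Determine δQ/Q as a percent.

Let u = p + x = 290.9. δu = √(δp² + δx²) = √(30.5 + 51.6) = 9.06, so δu/u = 0.0311.
Q is then a monomial in u, r, z:
δQ/Q = √((δu/u)² + (-2·δr/r)² + (½·δz/z)²) = √(0.000969 + 0.0362 + 0.00223) = 0.199

19.9%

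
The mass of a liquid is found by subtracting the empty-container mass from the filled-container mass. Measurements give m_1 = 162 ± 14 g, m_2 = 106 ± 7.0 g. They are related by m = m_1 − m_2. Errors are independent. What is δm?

15.7 g

For a sum/difference, combine absolute errors in quadrature:
  (δm_1)² = 196;  (δm_2)² = 49.0
δm = √(245) = 15.7 g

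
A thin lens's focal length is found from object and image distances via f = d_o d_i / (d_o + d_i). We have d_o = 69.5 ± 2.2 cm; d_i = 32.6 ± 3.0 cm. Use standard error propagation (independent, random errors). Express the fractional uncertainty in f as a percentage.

∂f/∂d_o = (d_i/(d_o+d_i))² = 0.102;  ∂f/∂d_i = (d_o/(d_o+d_i))² = 0.463
δf = √((∂f/∂d_o · δd_o)² + (∂f/∂d_i · δd_i)²) = √(0.0503 + 1.93) = 1.41 cm
f = 22.2 cm, so δf/f = 1.41/22.2 = 0.0635.

6.35%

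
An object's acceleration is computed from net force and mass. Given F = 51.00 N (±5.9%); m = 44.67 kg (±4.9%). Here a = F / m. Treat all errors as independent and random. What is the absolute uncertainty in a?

Since a is a product/quotient, work with relative uncertainties:
  (1·δF/F)² = (1×0.0590)² = 0.00348;  (-1·δm/m)² = (-1×0.0490)² = 0.00240
δa/a = √(0.00588) = 0.0767
a = 1.142 m/s^2, so δa = 0.0767 × 1.142 = 0.0876 m/s^2.

0.0876 m/s^2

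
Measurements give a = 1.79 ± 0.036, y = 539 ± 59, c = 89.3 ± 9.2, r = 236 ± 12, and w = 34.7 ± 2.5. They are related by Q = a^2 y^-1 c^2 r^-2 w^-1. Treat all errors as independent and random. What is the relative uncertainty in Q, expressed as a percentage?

26.8%

For a monomial Q ∝ a^2, y^-1, c^2, r^-2, w^-1, fractional errors add in quadrature:
  (2·δa/a)² = (2×0.0201)² = 0.00162;  (-1·δy/y)² = (-1×0.109)² = 0.0120;  (2·δc/c)² = (2×0.103)² = 0.0425;  (-2·δr/r)² = (-2×0.0508)² = 0.0103;  (-1·δw/w)² = (-1×0.0720)² = 0.00519
δQ/Q = √(0.0716) = 0.268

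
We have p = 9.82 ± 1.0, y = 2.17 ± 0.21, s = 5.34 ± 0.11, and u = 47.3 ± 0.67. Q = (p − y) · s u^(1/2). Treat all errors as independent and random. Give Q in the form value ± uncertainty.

281 ± 38.0

Let w = p − y = 7.65. δw = √(δp² + δy²) = √(1.00 + 0.0441) = 1.02, so δw/w = 0.134.
Q is then a monomial in w, s, u:
δQ/Q = √((δw/w)² + (1·δs/s)² + (½·δu/u)²) = √(0.0178 + 0.000424 + 5.02e-05) = 0.135
Q = 281, so δQ = 0.135 × 281 = 38.0.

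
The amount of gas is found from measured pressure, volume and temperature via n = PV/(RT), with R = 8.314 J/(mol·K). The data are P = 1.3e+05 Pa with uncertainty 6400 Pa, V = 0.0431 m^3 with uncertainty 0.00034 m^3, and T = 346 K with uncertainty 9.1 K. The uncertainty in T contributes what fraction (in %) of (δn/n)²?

21.8%

(δn/n)² = (1·δP/P)² + (1·δV/V)² + (-1·δT/T)²
  P term: (1×0.0492)² = 0.00242
  V term: (1×0.00789)² = 6.22e-05
  T term: (-1×0.0263)² = 0.000692
Total = 0.00318. Share from T = 0.000692/0.00318 = 0.218.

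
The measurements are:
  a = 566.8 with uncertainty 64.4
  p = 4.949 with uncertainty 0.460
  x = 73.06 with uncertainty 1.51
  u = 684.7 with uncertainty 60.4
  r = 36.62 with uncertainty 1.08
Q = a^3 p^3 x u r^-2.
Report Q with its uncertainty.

Products/powers → add relative errors in quadrature, weighted by exponent:
  (3·δa/a)² = (3×0.114)² = 0.116;  (3·δp/p)² = (3×0.0929)² = 0.0778;  (1·δx/x)² = (1×0.0207)² = 0.000427;  (1·δu/u)² = (1×0.0882)² = 0.00778;  (-2·δr/r)² = (-2×0.0295)² = 0.00348
δQ/Q = √(0.206) = 0.453
Q = 8.234e+11, so δQ = 0.453 × 8.234e+11 = 3.73e+11.

(8.234 ± 3.73) × 10^11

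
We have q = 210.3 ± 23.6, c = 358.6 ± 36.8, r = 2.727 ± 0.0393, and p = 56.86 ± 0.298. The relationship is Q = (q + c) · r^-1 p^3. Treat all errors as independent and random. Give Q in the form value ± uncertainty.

(3.835 ± 0.306) × 10^7

Let u = q + c = 568.9. δu = √(δq² + δc²) = √(557 + 1350) = 43.7, so δu/u = 0.0768.
Q is then a monomial in u, r, p:
δQ/Q = √((δu/u)² + (-1·δr/r)² + (3·δp/p)²) = √(0.00591 + 0.000208 + 0.000247) = 0.0798
Q = 3.835e+07, so δQ = 0.0798 × 3.835e+07 = 3.06e+06.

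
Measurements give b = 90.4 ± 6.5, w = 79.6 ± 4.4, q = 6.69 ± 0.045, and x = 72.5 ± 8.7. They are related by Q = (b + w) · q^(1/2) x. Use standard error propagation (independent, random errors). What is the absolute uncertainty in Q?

Let u = b + w = 170. δu = √(δb² + δw²) = √(42.2 + 19.4) = 7.85, so δu/u = 0.0462.
Q is then a monomial in u, q, x:
δQ/Q = √((δu/u)² + (½·δq/q)² + (1·δx/x)²) = √(0.00213 + 1.13e-05 + 0.0144) = 0.129
Q = 31900, so δQ = 0.129 × 31900 = 4100.

4100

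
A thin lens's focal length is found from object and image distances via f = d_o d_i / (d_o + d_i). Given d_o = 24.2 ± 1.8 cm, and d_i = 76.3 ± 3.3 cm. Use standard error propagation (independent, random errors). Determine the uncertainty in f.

1.06 cm

∂f/∂d_o = (d_i/(d_o+d_i))² = 0.576;  ∂f/∂d_i = (d_o/(d_o+d_i))² = 0.0580
δf = √((∂f/∂d_o · δd_o)² + (∂f/∂d_i · δd_i)²) = √(1.08 + 0.0366) = 1.06 cm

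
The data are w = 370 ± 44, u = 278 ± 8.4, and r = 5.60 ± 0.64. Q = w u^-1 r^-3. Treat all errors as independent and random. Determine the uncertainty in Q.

0.00276

Each factor contributes (exponent × relative error)² to (δQ/Q)²:
  (1·δw/w)² = (1×0.119)² = 0.0141;  (-1·δu/u)² = (-1×0.0302)² = 0.000913;  (-3·δr/r)² = (-3×0.114)² = 0.118
δQ/Q = √(0.133) = 0.364
Q = 0.00758, so δQ = 0.364 × 0.00758 = 0.00276.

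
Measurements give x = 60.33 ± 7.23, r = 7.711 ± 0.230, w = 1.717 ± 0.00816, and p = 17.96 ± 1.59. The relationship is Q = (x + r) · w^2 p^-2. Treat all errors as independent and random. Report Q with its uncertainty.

Let u = x + r = 68.04. δu = √(δx² + δr²) = √(52.3 + 0.0529) = 7.23, so δu/u = 0.106.
Q is then a monomial in u, w, p:
δQ/Q = √((δu/u)² + (2·δw/w)² + (-2·δp/p)²) = √(0.0113 + 9.03e-05 + 0.0314) = 0.207
Q = 0.6219, so δQ = 0.207 × 0.6219 = 0.129.

0.6219 ± 0.129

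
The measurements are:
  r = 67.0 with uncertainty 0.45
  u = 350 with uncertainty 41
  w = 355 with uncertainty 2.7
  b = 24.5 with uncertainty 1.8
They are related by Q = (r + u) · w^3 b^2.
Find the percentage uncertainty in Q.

Let h = r + u = 417. δh = √(δr² + δu²) = √(0.203 + 1680) = 41.0, so δh/h = 0.0983.
Q is then a monomial in h, w, b:
δQ/Q = √((δh/h)² + (3·δw/w)² + (2·δb/b)²) = √(0.00967 + 0.000521 + 0.0216) = 0.178

17.8%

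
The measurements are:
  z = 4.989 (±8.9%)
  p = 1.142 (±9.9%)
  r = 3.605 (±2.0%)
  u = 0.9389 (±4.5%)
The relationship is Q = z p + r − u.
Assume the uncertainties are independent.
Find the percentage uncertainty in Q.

Let w = z·p = 5.697. δw/w = √((1·δz/z)² + (1·δp/p)²) = √(0.00792 + 0.00980) = 0.133, so δw = 0.758.
Q = w + r − u: δQ = √(δw² + δr² + δu²) = √(0.575 + 0.00520 + 0.00179) = 0.763
Q = 8.364, so δQ/Q = 0.763/8.364 = 0.0912.

9.12%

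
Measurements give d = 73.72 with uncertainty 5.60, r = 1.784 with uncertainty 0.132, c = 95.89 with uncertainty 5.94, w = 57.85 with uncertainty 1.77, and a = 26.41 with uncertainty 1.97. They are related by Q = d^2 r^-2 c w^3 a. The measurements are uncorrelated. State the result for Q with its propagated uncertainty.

For a monomial Q ∝ d^2, r^-2, c, w^3, a, fractional errors add in quadrature:
  (2·δd/d)² = (2×0.0760)² = 0.0231;  (-2·δr/r)² = (-2×0.0740)² = 0.0219;  (1·δc/c)² = (1×0.0619)² = 0.00384;  (3·δw/w)² = (3×0.0306)² = 0.00843;  (1·δa/a)² = (1×0.0746)² = 0.00556
δQ/Q = √(0.0628) = 0.251
Q = 8.372e+11, so δQ = 0.251 × 8.372e+11 = 2.1e+11.

(8.372 ± 2.10) × 10^11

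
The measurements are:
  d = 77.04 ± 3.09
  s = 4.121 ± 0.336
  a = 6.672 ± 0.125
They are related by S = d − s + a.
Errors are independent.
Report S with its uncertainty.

For a sum/difference, combine absolute errors in quadrature:
  (δd)² = 9.55;  (δs)² = 0.113;  (δa)² = 0.0156
δS = √(9.68) = 3.11
S = 79.59.

79.59 ± 3.11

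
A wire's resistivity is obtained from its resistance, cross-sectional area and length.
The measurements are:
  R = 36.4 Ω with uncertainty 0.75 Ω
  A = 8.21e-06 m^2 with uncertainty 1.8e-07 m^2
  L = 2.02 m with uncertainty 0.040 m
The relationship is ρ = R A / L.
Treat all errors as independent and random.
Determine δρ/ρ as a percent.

Each factor contributes (exponent × relative error)² to (δρ/ρ)²:
  (1·δR/R)² = (1×0.0206)² = 0.000425;  (1·δA/A)² = (1×0.0219)² = 0.000481;  (-1·δL/L)² = (-1×0.0198)² = 0.000392
δρ/ρ = √(0.00130) = 0.0360

3.60%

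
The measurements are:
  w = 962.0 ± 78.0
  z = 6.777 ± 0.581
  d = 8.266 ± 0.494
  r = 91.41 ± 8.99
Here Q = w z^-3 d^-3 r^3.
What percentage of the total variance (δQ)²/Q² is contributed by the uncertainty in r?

(δQ/Q)² = (1·δw/w)² + (-3·δz/z)² + (-3·δd/d)² + (3·δr/r)²
  w term: (1×0.0811)² = 0.00657
  z term: (-3×0.0857)² = 0.0661
  d term: (-3×0.0598)² = 0.0321
  r term: (3×0.0983)² = 0.0871
Total = 0.192. Share from r = 0.0871/0.192 = 0.454.

45.4%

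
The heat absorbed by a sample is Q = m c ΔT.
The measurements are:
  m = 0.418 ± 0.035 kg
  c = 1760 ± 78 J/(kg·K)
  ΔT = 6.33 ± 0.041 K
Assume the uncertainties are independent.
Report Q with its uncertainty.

4660 ± 442 J

Q is a product of powers, so relative uncertainties combine in quadrature:
  (1·δm/m)² = (1×0.0837)² = 0.00701;  (1·δc/c)² = (1×0.0443)² = 0.00196;  (1·δΔT/ΔT)² = (1×0.00648)² = 4.2e-05
δQ/Q = √(0.00902) = 0.0950
Q = 4660 J, so δQ = 0.0950 × 4660 = 442 J.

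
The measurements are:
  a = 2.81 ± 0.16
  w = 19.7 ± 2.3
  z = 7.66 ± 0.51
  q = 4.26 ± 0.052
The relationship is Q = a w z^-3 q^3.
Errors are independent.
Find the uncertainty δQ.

2.30

Relative error in a monomial: (δQ/Q)² = Σ (nᵢ · δxᵢ/xᵢ)².
  (1·δa/a)² = (1×0.0569)² = 0.00324;  (1·δw/w)² = (1×0.117)² = 0.0136;  (-3·δz/z)² = (-3×0.0666)² = 0.0399;  (3·δq/q)² = (3×0.0122)² = 0.00134
δQ/Q = √(0.0581) = 0.241
Q = 9.52, so δQ = 0.241 × 9.52 = 2.30.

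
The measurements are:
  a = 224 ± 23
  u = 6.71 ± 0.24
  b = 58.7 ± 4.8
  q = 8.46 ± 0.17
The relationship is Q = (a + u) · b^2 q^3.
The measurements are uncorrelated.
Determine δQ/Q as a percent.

Let w = a + u = 231. δw = √(δa² + δu²) = √(529 + 0.0576) = 23.0, so δw/w = 0.0997.
Q is then a monomial in w, b, q:
δQ/Q = √((δw/w)² + (2·δb/b)² + (3·δq/q)²) = √(0.00994 + 0.0267 + 0.00363) = 0.201

20.1%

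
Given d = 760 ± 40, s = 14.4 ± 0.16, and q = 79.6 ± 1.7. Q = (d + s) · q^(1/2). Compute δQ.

Let u = d + s = 774. δu = √(δd² + δs²) = √(1600 + 0.0256) = 40.0, so δu/u = 0.0517.
Q is then a monomial in u, q:
δQ/Q = √((δu/u)² + (½·δq/q)²) = √(0.00267 + 0.000114) = 0.0527
Q = 6910, so δQ = 0.0527 × 6910 = 364.

364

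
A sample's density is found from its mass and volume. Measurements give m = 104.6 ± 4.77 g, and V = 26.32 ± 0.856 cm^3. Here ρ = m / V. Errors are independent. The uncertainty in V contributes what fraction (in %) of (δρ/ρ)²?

(δρ/ρ)² = (1·δm/m)² + (-1·δV/V)²
  m term: (1×0.0456)² = 0.00208
  V term: (-1×0.0325)² = 0.00106
Total = 0.00314. Share from V = 0.00106/0.00314 = 0.337.

33.7%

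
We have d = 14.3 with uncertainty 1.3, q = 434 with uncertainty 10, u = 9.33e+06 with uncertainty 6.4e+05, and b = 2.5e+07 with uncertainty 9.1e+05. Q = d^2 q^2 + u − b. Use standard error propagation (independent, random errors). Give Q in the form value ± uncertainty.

Let p = d^2·q^2 = 3.85e+07. δp/p = √((2·δd/d)² + (2·δq/q)²) = √(0.0331 + 0.00212) = 0.188, so δp = 7.22e+06.
Q = p + u − b: δQ = √(δp² + δu² + δb²) = √(5.22e+13 + 4.1e+11 + 8.28e+11) = 7.31e+06
Q = 2.28e+07.

(2.28 ± 0.731) × 10^7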